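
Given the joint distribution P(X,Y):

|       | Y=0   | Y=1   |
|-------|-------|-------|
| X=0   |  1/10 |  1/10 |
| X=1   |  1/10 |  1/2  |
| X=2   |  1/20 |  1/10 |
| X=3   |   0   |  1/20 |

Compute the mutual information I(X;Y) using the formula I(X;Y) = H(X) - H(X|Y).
0.0835 bits

I(X;Y) = H(X) - H(X|Y)

Marginal of X (row sums):
  P(X=0) = 1/10 + 1/10 = 1/5
  P(X=1) = 1/10 + 1/2 = 3/5
  P(X=2) = 1/20 + 1/10 = 3/20
  P(X=3) = 0 + 1/20 = 1/20
H(X) = -[(1/5)·log₂(1/5) + (3/5)·log₂(3/5) + (3/20)·log₂(3/20) + (1/20)·log₂(1/20)]
  = 0.4644 + 0.4422 + 0.4105 + 0.2161 = 1.5332 bits

Marginal of Y (column sums):
  P(Y=0) = 1/10 + 1/10 + 1/20 + 0 = 1/4
  P(Y=1) = 1/10 + 1/2 + 1/10 + 1/20 = 3/4
H(X|Y) = Σ_y P(y)·H(X|Y=y):
  Y=0: P(Y=0) = 1/4, P(X|Y=0) = (2/5, 2/5, 1/5, 0) → H(X|Y=0) = 1.5219
  Y=1: P(Y=1) = 3/4, P(X|Y=1) = (2/15, 2/3, 2/15, 1/15) → H(X|Y=1) = 1.4256
H(X|Y) = (1/4)·1.5219 + (3/4)·1.4256 = 1.4497 bits

I(X;Y) = H(X) - H(X|Y) = 1.5332 - 1.4497 = 0.0835 bits

Cross-check via I(X;Y) = H(X) + H(Y) - H(X,Y): computing H(Y) from the column sums and H(X,Y) from the 8 cells in the same way gives H(Y) = 0.8113 bits and H(X,Y) = 2.2610 bits, so
I(X;Y) = 1.5332 + 0.8113 - 2.2610 = 0.0835 bits ✓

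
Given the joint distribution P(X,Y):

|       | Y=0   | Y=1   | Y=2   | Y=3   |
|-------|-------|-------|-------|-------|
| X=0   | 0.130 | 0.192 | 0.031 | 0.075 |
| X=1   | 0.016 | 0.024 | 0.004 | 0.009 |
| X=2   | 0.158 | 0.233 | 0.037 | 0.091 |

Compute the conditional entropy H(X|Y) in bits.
1.2397 bits

H(X|Y) = H(X,Y) - H(Y)

H(X,Y) = -Σ_{x,y} P(x,y) log₂ P(x,y). Per-cell terms -P(x,y)·log₂P(x,y):
  X=0: 0.382644, 0.457118, 0.155359, 0.280272
  X=1: 0.095453, 0.129140, 0.031863, 0.061163
  X=2: 0.420597, 0.489672, 0.175984, 0.314677
Sum of the 12 terms: H(X,Y) = 2.99394 bits

Marginal of Y (column sums):
  P(Y=0) = 0.130 + 0.016 + 0.158 = 0.304
  P(Y=1) = 0.192 + 0.024 + 0.233 = 0.449
  P(Y=2) = 0.031 + 0.004 + 0.037 = 0.072
  P(Y=3) = 0.075 + 0.009 + 0.091 = 0.175
H(Y) = -[0.304·log₂(0.304) + 0.449·log₂(0.449) + 0.072·log₂(0.072) + 0.175·log₂(0.175)]
  = 0.522228 + 0.518690 + 0.273302 + 0.440050 = 1.75427 bits

H(X|Y) = H(X,Y) - H(Y) = 2.99394 - 1.75427 = 1.2397 bits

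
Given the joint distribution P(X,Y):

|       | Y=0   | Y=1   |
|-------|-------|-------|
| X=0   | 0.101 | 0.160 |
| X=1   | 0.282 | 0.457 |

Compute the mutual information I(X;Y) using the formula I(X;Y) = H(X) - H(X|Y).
0.0000 bits

I(X;Y) = H(X) - H(X|Y)

Marginal of X (row sums):
  P(X=0) = 0.101 + 0.160 = 0.261
  P(X=1) = 0.282 + 0.457 = 0.739
H(X) = -[0.261·log₂(0.261) + 0.739·log₂(0.739)]
  = 0.505786 + 0.322465 = 0.82825 bits

Marginal of Y (column sums):
  P(Y=0) = 0.101 + 0.282 = 0.383
  P(Y=1) = 0.160 + 0.457 = 0.617
H(X|Y) = Σ_y P(y)·H(X|Y=y):
  Y=0: P(Y=0) = 0.383, P(X|Y=0) = (101/383, 282/383) → H(X|Y=0) = 0.832290
  Y=1: P(Y=1) = 0.617, P(X|Y=1) = (160/617, 457/617) → H(X|Y=1) = 0.825717
H(X|Y) = 0.383·0.832290 + 0.617·0.825717 = 0.82823 bits

I(X;Y) = H(X) - H(X|Y) = 0.82825 - 0.82823 = 0.0000 bits

Cross-check via I(X;Y) = H(X) + H(Y) - H(X,Y): computing H(Y) from the column sums and H(X,Y) from the 4 cells in the same way gives H(Y) = 0.96013 bits and H(X,Y) = 1.78837 bits, so
I(X;Y) = 0.82825 + 0.96013 - 1.78837 = 0.0000 bits ✓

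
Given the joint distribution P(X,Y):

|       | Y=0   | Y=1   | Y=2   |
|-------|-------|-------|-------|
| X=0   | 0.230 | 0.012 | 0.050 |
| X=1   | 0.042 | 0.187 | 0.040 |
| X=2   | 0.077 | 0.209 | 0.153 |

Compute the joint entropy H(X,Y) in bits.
2.7817 bits

H(X,Y) = -Σ_{x,y} P(x,y) log₂ P(x,y). Per-cell terms -P(x,y)·log₂P(x,y):
  X=0: 0.48767, 0.07657, 0.21610
  X=1: 0.19209, 0.45233, 0.18575
  X=2: 0.28482, 0.47201, 0.41438
Sum of the 9 terms: H(X,Y) = 2.7817 bits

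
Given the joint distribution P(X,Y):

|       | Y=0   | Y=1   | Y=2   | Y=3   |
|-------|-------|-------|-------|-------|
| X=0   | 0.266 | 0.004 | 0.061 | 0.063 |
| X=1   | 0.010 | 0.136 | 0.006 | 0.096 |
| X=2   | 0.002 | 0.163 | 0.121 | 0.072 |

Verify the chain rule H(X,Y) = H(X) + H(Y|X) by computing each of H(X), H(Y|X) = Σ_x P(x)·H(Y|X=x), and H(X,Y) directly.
H(X) = 1.5588 bits, H(Y|X) = 1.3918 bits, H(X,Y) = 2.9507 bits

Marginal of X (row sums):
  P(X=0) = 0.266 + 0.004 + 0.061 + 0.063 = 0.394
  P(X=1) = 0.010 + 0.136 + 0.006 + 0.096 = 0.248
  P(X=2) = 0.002 + 0.163 + 0.121 + 0.072 = 0.358
H(X) = -[0.394·log₂(0.394) + 0.248·log₂(0.248) + 0.358·log₂(0.358)]
  = 0.52943 + 0.49887 + 0.53054 = 1.5588 bits

H(Y|X) = Σ_x P(x)·H(Y|X=x):
  X=0: P(X=0) = 0.394, P(Y|X=0) = (133/197, 2/197, 61/394, 63/394) → H(Y|X=0) = 1.28944
  X=1: P(X=1) = 0.248, P(Y|X=1) = (5/124, 17/31, 3/124, 12/31) → H(Y|X=1) = 1.32202
  X=2: P(X=2) = 0.358, P(Y|X=2) = (1/179, 163/358, 121/358, 36/179) → H(Y|X=2) = 1.55292
H(Y|X) = 0.394·1.28944 + 0.248·1.32202 + 0.358·1.55292 = 1.3918 bits

H(X,Y) = -Σ_{x,y} P(x,y) log₂ P(x,y). Per-cell terms -P(x,y)·log₂P(x,y):
  X=0: 0.50819, 0.03186, 0.24614, 0.25128
  X=1: 0.06644, 0.39145, 0.04428, 0.32456
  X=2: 0.01793, 0.42658, 0.36868, 0.27330
Sum of the 12 terms: H(X,Y) = 2.9507 bits

Chain rule check:
  H(X) + H(Y|X) = 1.5588 + 1.3918 = 2.9506 bits
  H(X,Y) = 2.9507 bits
✓ Chain rule verified (Δ = 0.0001 is 4-dp rounding noise: each of the three values was rounded independently).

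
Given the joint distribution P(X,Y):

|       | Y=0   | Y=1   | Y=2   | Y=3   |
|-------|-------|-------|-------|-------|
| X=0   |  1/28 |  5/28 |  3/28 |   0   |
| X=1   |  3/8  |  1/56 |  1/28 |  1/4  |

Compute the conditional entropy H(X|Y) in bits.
0.3773 bits

H(X|Y) = H(X,Y) - H(Y)

H(X,Y) = -Σ_{x,y} P(x,y) log₂ P(x,y). Per-cell terms -P(x,y)·log₂P(x,y):
  X=0: 0.17169, 0.44383, 0.34526, 0.00000
  X=1: 0.53064, 0.10370, 0.17169, 0.50000
  (cells with P = 0 contribute 0)
Sum of the 8 terms: H(X,Y) = 2.2668 bits

Marginal of Y (column sums):
  P(Y=0) = 1/28 + 3/8 = 23/56
  P(Y=1) = 5/28 + 1/56 = 11/56
  P(Y=2) = 3/28 + 1/28 = 1/7
  P(Y=3) = 0 + 1/4 = 1/4
H(Y) = -[(23/56)·log₂(23/56) + (11/56)·log₂(11/56) + (1/7)·log₂(1/7) + (1/4)·log₂(1/4)]
  = 0.52727 + 0.46120 + 0.40105 + 0.50000 = 1.8895 bits

H(X|Y) = H(X,Y) - H(Y) = 2.2668 - 1.8895 = 0.3773 bits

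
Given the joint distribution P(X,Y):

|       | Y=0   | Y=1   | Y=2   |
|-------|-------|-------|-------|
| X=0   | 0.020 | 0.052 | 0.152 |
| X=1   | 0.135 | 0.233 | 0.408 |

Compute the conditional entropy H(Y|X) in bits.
1.3878 bits

H(Y|X) = H(X,Y) - H(X)

H(X,Y) = -Σ_{x,y} P(x,y) log₂ P(x,y). Per-cell terms -P(x,y)·log₂P(x,y):
  X=0: 0.1129, 0.2218, 0.4131
  X=1: 0.3900, 0.4897, 0.5277
Sum of the 6 terms: H(X,Y) = 2.1552 bits

Marginal of X (row sums):
  P(X=0) = 0.020 + 0.052 + 0.152 = 0.224
  P(X=1) = 0.135 + 0.233 + 0.408 = 0.776
H(X) = -[0.224·log₂(0.224) + 0.776·log₂(0.776)]
  = 0.4835 + 0.2839 = 0.7674 bits

H(Y|X) = H(X,Y) - H(X) = 2.1552 - 0.7674 = 1.3878 bits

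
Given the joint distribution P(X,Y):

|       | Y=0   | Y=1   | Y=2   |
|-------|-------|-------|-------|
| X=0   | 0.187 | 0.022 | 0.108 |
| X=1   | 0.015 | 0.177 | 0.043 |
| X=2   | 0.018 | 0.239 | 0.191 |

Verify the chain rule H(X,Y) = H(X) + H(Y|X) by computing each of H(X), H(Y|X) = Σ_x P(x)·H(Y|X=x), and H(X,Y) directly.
H(X) = 1.5354 bits, H(Y|X) = 1.1672 bits, H(X,Y) = 2.7025 bits

Marginal of X (row sums):
  P(X=0) = 0.187 + 0.022 + 0.108 = 0.317
  P(X=1) = 0.015 + 0.177 + 0.043 = 0.235
  P(X=2) = 0.018 + 0.239 + 0.191 = 0.448
H(X) = -[0.317·log₂(0.317) + 0.235·log₂(0.235) + 0.448·log₂(0.448)]
  = 0.52541 + 0.49098 + 0.51898 = 1.5354 bits

H(Y|X) = Σ_x P(x)·H(Y|X=x):
  X=0: P(X=0) = 0.317, P(Y|X=0) = (187/317, 22/317, 108/317) → H(Y|X=0) = 1.24555
  X=1: P(X=1) = 0.235, P(Y|X=1) = (3/47, 177/235, 43/235) → H(Y|X=1) = 1.00971
  X=2: P(X=2) = 0.448, P(Y|X=2) = (9/224, 239/448, 191/448) → H(Y|X=2) = 1.19429
H(Y|X) = 0.317·1.24555 + 0.235·1.00971 + 0.448·1.19429 = 1.1672 bits

H(X,Y) = -Σ_{x,y} P(x,y) log₂ P(x,y). Per-cell terms -P(x,y)·log₂P(x,y):
  X=0: 0.45233, 0.12114, 0.34678
  X=1: 0.09088, 0.44218, 0.19520
  X=2: 0.10433, 0.49352, 0.45618
Sum of the 9 terms: H(X,Y) = 2.7025 bits

Chain rule check:
  H(X) + H(Y|X) = 1.5354 + 1.1672 = 2.7026 bits
  H(X,Y) = 2.7025 bits
✓ Chain rule verified (Δ = 0.0001 is 4-dp rounding noise: each of the three values was rounded independently).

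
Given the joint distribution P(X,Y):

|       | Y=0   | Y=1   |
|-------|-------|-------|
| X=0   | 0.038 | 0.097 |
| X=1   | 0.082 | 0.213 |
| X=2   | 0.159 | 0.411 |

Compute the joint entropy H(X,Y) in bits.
2.2259 bits

H(X,Y) = -Σ_{x,y} P(x,y) log₂ P(x,y). Per-cell terms -P(x,y)·log₂P(x,y):
  X=0: 0.1793, 0.3265
  X=1: 0.2959, 0.4752
  X=2: 0.4218, 0.5272
Sum of the 6 terms: H(X,Y) = 2.2259 bits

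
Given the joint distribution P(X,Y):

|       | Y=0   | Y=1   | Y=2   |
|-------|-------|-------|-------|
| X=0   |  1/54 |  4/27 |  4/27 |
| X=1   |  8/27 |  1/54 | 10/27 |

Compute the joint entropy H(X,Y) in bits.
2.0801 bits

H(X,Y) = -Σ_{x,y} P(x,y) log₂ P(x,y). Per-cell terms -P(x,y)·log₂P(x,y):
  X=0: 0.1066, 0.4081, 0.4081
  X=1: 0.5200, 0.1066, 0.5307
Sum of the 6 terms: H(X,Y) = 2.0801 bits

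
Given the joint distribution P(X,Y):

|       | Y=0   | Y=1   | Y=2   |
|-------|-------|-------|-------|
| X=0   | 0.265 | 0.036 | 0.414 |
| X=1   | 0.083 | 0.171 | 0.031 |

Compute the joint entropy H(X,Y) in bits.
2.0962 bits

H(X,Y) = -Σ_{x,y} P(x,y) log₂ P(x,y). Per-cell terms -P(x,y)·log₂P(x,y):
  X=0: 0.5077, 0.1727, 0.5267
  X=1: 0.2980, 0.4357, 0.1554
Sum of the 6 terms: H(X,Y) = 2.0962 bits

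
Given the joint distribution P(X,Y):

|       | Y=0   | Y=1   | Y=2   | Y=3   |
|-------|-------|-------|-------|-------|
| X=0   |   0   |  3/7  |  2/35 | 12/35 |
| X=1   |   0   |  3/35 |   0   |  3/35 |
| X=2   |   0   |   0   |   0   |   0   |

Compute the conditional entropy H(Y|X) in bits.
1.2360 bits

H(Y|X) = H(X,Y) - H(X)

H(X,Y) = -Σ_{x,y} P(x,y) log₂ P(x,y). Per-cell terms -P(x,y)·log₂P(x,y):
  X=0: 0.00000, 0.52388, 0.23596, 0.52948
  X=1: 0.00000, 0.30380, 0.00000, 0.30380
  X=2: 0.00000, 0.00000, 0.00000, 0.00000
  (cells with P = 0 contribute 0)
Sum of the 12 terms: H(X,Y) = 1.89692 bits

Marginal of X (row sums):
  P(X=0) = 0 + 3/7 + 2/35 + 12/35 = 29/35
  P(X=1) = 0 + 3/35 + 0 + 3/35 = 6/35
  P(X=2) = 0 + 0 + 0 + 0 = 0
H(X) = -[(29/35)·log₂(29/35) + (6/35)·log₂(6/35)]   (outcomes with P = 0 contribute 0)
  = 0.22479 + 0.43617 = 0.66096 bits

H(Y|X) = H(X,Y) - H(X) = 1.89692 - 0.66096 = 1.2360 bits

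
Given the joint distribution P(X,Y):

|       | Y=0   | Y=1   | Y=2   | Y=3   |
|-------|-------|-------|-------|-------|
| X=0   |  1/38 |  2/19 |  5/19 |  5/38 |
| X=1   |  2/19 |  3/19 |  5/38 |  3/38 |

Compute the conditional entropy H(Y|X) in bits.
1.8104 bits

H(Y|X) = H(X,Y) - H(X)

H(X,Y) = -Σ_{x,y} P(x,y) log₂ P(x,y). Per-cell terms -P(x,y)·log₂P(x,y):
  X=0: 0.1381, 0.3419, 0.5068, 0.3850
  X=1: 0.3419, 0.4205, 0.3850, 0.2892
Sum of the 8 terms: H(X,Y) = 2.8084 bits

Marginal of X (row sums):
  P(X=0) = 1/38 + 2/19 + 5/19 + 5/38 = 10/19
  P(X=1) = 2/19 + 3/19 + 5/38 + 3/38 = 9/19
H(X) = -[(10/19)·log₂(10/19) + (9/19)·log₂(9/19)]
  = 0.4874 + 0.5106 = 0.9980 bits

H(Y|X) = H(X,Y) - H(X) = 2.8084 - 0.9980 = 1.8104 bits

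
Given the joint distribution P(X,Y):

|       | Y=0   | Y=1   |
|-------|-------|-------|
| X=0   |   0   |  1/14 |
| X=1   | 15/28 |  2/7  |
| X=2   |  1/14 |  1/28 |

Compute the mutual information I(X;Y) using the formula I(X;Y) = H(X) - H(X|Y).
0.1026 bits

I(X;Y) = H(X) - H(X|Y)

Marginal of X (row sums):
  P(X=0) = 0 + 1/14 = 1/14
  P(X=1) = 15/28 + 2/7 = 23/28
  P(X=2) = 1/14 + 1/28 = 3/28
H(X) = -[(1/14)·log₂(1/14) + (23/28)·log₂(23/28) + (3/28)·log₂(3/28)]
  = 0.27195 + 0.23312 + 0.34526 = 0.85033 bits

Marginal of Y (column sums):
  P(Y=0) = 0 + 15/28 + 1/14 = 17/28
  P(Y=1) = 1/14 + 2/7 + 1/28 = 11/28
H(X|Y) = Σ_y P(y)·H(X|Y=y):
  Y=0: P(Y=0) = 17/28, P(X|Y=0) = (0, 15/17, 2/17) → H(X|Y=0) = 0.52256
  Y=1: P(Y=1) = 11/28, P(X|Y=1) = (2/11, 8/11, 1/11) → H(X|Y=1) = 1.09580
H(X|Y) = (17/28)·0.52256 + (11/28)·1.09580 = 0.74776 bits

I(X;Y) = H(X) - H(X|Y) = 0.85033 - 0.74776 = 0.1026 bits

Cross-check via I(X;Y) = H(X) + H(Y) - H(X,Y): computing H(Y) from the column sums and H(X,Y) from the 6 cells in the same way gives H(Y) = 0.96662 bits and H(X,Y) = 1.71438 bits, so
I(X;Y) = 0.85033 + 0.96662 - 1.71438 = 0.1026 bits ✓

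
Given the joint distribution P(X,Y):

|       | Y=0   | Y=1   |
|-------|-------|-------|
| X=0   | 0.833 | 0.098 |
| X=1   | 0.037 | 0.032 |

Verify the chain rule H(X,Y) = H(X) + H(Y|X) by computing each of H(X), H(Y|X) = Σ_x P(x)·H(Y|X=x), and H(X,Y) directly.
H(X) = 0.3622 bits, H(Y|X) = 0.5207 bits, H(X,Y) = 0.8829 bits

Marginal of X (row sums):
  P(X=0) = 0.833 + 0.098 = 0.931
  P(X=1) = 0.037 + 0.032 = 0.069
H(X) = -[0.931·log₂(0.931) + 0.069·log₂(0.069)]
  = 0.0960 + 0.2662 = 0.3622 bits

H(Y|X) = Σ_x P(x)·H(Y|X=x):
  X=0: P(X=0) = 0.931, P(Y|X=0) = (17/19, 2/19) → H(Y|X=0) = 0.4855
  X=1: P(X=1) = 0.069, P(Y|X=1) = (37/69, 32/69) → H(Y|X=1) = 0.9962
H(Y|X) = 0.931·0.4855 + 0.069·0.9962 = 0.5207 bits

H(X,Y) = -Σ_{x,y} P(x,y) log₂ P(x,y). Per-cell terms -P(x,y)·log₂P(x,y):
  X=0: 0.2196, 0.3284
  X=1: 0.1760, 0.1589
Sum of the 4 terms: H(X,Y) = 0.8829 bits

Chain rule check:
  H(X) + H(Y|X) = 0.3622 + 0.5207 = 0.8829 bits
  H(X,Y) = 0.8829 bits
✓ Chain rule verified.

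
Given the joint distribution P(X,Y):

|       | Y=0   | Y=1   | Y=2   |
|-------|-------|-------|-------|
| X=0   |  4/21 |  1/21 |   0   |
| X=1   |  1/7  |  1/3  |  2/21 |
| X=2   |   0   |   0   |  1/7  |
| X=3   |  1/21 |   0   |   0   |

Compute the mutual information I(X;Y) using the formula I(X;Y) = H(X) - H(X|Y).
0.5908 bits

I(X;Y) = H(X) - H(X|Y)

Marginal of X (row sums):
  P(X=0) = 4/21 + 1/21 + 0 = 5/21
  P(X=1) = 1/7 + 1/3 + 2/21 = 4/7
  P(X=2) = 0 + 0 + 1/7 = 1/7
  P(X=3) = 1/21 + 0 + 0 = 1/21
H(X) = -[(5/21)·log₂(5/21) + (4/7)·log₂(4/7) + (1/7)·log₂(1/7) + (1/21)·log₂(1/21)]
  = 0.4929 + 0.4613 + 0.4011 + 0.2092 = 1.5645 bits

Marginal of Y (column sums):
  P(Y=0) = 4/21 + 1/7 + 0 + 1/21 = 8/21
  P(Y=1) = 1/21 + 1/3 + 0 + 0 = 8/21
  P(Y=2) = 0 + 2/21 + 1/7 + 0 = 5/21
H(X|Y) = Σ_y P(y)·H(X|Y=y):
  Y=0: P(Y=0) = 8/21, P(X|Y=0) = (1/2, 3/8, 0, 1/8) → H(X|Y=0) = 1.4056
  Y=1: P(Y=1) = 8/21, P(X|Y=1) = (1/8, 7/8, 0, 0) → H(X|Y=1) = 0.5436
  Y=2: P(Y=2) = 5/21, P(X|Y=2) = (0, 2/5, 3/5, 0) → H(X|Y=2) = 0.9710
H(X|Y) = (8/21)·1.4056 + (8/21)·0.5436 + (5/21)·0.9710 = 0.9737 bits

I(X;Y) = H(X) - H(X|Y) = 1.5645 - 0.9737 = 0.5908 bits

Cross-check via I(X;Y) = H(X) + H(Y) - H(X,Y): computing H(Y) from the column sums and H(X,Y) from the 12 cells in the same way gives H(Y) = 1.5538 bits and H(X,Y) = 2.5275 bits, so
I(X;Y) = 1.5645 + 1.5538 - 2.5275 = 0.5908 bits ✓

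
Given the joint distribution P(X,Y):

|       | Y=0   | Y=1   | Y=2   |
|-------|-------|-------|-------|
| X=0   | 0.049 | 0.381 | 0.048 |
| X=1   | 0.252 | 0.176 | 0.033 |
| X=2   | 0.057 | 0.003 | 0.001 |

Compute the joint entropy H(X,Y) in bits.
2.3292 bits

H(X,Y) = -Σ_{x,y} P(x,y) log₂ P(x,y). Per-cell terms -P(x,y)·log₂P(x,y):
  X=0: 0.2132, 0.5304, 0.2103
  X=1: 0.5011, 0.4411, 0.1624
  X=2: 0.2356, 0.0251, 0.0100
Sum of the 9 terms: H(X,Y) = 2.3292 bits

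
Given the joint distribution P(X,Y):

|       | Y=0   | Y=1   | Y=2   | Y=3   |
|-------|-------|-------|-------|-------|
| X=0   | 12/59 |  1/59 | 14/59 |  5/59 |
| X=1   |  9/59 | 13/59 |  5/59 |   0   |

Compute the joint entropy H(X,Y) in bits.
2.5576 bits

H(X,Y) = -Σ_{x,y} P(x,y) log₂ P(x,y). Per-cell terms -P(x,y)·log₂P(x,y):
  X=0: 0.4673, 0.0997, 0.4924, 0.3018
  X=1: 0.4138, 0.4808, 0.3018, 0.0000
  (cells with P = 0 contribute 0)
Sum of the 8 terms: H(X,Y) = 2.5576 bits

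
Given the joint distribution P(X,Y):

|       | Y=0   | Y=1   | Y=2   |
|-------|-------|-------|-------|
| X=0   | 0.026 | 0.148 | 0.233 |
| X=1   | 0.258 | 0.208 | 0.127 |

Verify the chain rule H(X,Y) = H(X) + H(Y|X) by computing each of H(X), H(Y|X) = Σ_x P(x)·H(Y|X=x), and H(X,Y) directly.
H(X) = 0.9749 bits, H(Y|X) = 1.4132 bits, H(X,Y) = 2.3881 bits

Marginal of X (row sums):
  P(X=0) = 0.026 + 0.148 + 0.233 = 0.407
  P(X=1) = 0.258 + 0.208 + 0.127 = 0.593
H(X) = -[0.407·log₂(0.407) + 0.593·log₂(0.593)]
  = 0.5278 + 0.4471 = 0.9749 bits

H(Y|X) = Σ_x P(x)·H(Y|X=x):
  X=0: P(X=0) = 0.407, P(Y|X=0) = (26/407, 4/11, 233/407) → H(Y|X=0) = 1.2449
  X=1: P(X=1) = 0.593, P(Y|X=1) = (258/593, 208/593, 127/593) → H(Y|X=1) = 1.5287
H(Y|X) = 0.407·1.2449 + 0.593·1.5287 = 1.4132 bits

H(X,Y) = -Σ_{x,y} P(x,y) log₂ P(x,y). Per-cell terms -P(x,y)·log₂P(x,y):
  X=0: 0.1369, 0.4079, 0.4897
  X=1: 0.5043, 0.4712, 0.3781
Sum of the 6 terms: H(X,Y) = 2.3881 bits

Chain rule check:
  H(X) + H(Y|X) = 0.9749 + 1.4132 = 2.3881 bits
  H(X,Y) = 2.3881 bits
✓ Chain rule verified.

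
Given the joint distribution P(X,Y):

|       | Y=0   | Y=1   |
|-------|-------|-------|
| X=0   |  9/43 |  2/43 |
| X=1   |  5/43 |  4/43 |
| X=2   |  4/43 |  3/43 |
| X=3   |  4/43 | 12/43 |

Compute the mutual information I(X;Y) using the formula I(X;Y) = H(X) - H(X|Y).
0.1549 bits

I(X;Y) = H(X) - H(X|Y)

Marginal of X (row sums):
  P(X=0) = 9/43 + 2/43 = 11/43
  P(X=1) = 5/43 + 4/43 = 9/43
  P(X=2) = 4/43 + 3/43 = 7/43
  P(X=3) = 4/43 + 12/43 = 16/43
H(X) = -[(11/43)·log₂(11/43) + (9/43)·log₂(9/43) + (7/43)·log₂(7/43) + (16/43)·log₂(16/43)]
  = 0.5031 + 0.4723 + 0.4263 + 0.5307 = 1.9324 bits

Marginal of Y (column sums):
  P(Y=0) = 9/43 + 5/43 + 4/43 + 4/43 = 22/43
  P(Y=1) = 2/43 + 4/43 + 3/43 + 12/43 = 21/43
H(X|Y) = Σ_y P(y)·H(X|Y=y):
  Y=0: P(Y=0) = 22/43, P(X|Y=0) = (9/22, 5/22, 2/11, 2/11) → H(X|Y=0) = 1.9077
  Y=1: P(Y=1) = 21/43, P(X|Y=1) = (2/21, 4/21, 1/7, 4/7) → H(X|Y=1) = 1.6412
H(X|Y) = (22/43)·1.9077 + (21/43)·1.6412 = 1.7775 bits

I(X;Y) = H(X) - H(X|Y) = 1.9324 - 1.7775 = 0.1549 bits

Cross-check via I(X;Y) = H(X) + H(Y) - H(X,Y): computing H(Y) from the column sums and H(X,Y) from the 8 cells in the same way gives H(Y) = 0.9996 bits and H(X,Y) = 2.7771 bits, so
I(X;Y) = 1.9324 + 0.9996 - 2.7771 = 0.1549 bits ✓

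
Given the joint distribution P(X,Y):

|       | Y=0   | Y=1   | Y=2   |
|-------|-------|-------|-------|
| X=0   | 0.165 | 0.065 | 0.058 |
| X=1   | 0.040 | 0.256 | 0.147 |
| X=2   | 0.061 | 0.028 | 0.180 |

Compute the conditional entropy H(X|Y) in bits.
1.2866 bits

H(X|Y) = H(X,Y) - H(Y)

H(X,Y) = -Σ_{x,y} P(x,y) log₂ P(x,y). Per-cell terms -P(x,y)·log₂P(x,y):
  X=0: 0.42891, 0.25632, 0.23825
  X=1: 0.18575, 0.50324, 0.40662
  X=2: 0.24614, 0.14444, 0.44531
Sum of the 9 terms: H(X,Y) = 2.8550 bits

Marginal of Y (column sums):
  P(Y=0) = 0.165 + 0.040 + 0.061 = 0.266
  P(Y=1) = 0.065 + 0.256 + 0.028 = 0.349
  P(Y=2) = 0.058 + 0.147 + 0.180 = 0.385
H(Y) = -[0.266·log₂(0.266) + 0.349·log₂(0.349) + 0.385·log₂(0.385)]
  = 0.50819 + 0.53003 + 0.53017 = 1.5684 bits

H(X|Y) = H(X,Y) - H(Y) = 2.8550 - 1.5684 = 1.2866 bits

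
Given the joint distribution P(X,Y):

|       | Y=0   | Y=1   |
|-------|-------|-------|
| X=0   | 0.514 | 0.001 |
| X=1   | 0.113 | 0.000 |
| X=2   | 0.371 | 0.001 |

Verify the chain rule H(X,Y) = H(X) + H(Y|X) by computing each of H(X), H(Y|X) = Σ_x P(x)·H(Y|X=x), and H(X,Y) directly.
H(X) = 1.3792 bits, H(Y|X) = 0.0204 bits, H(X,Y) = 1.3996 bits

Marginal of X (row sums):
  P(X=0) = 0.514 + 0.001 = 0.515
  P(X=1) = 0.113 + 0.000 = 0.113
  P(X=2) = 0.371 + 0.001 = 0.372
H(X) = -[0.515·log₂(0.515) + 0.113·log₂(0.113) + 0.372·log₂(0.372)]
  = 0.49304 + 0.35545 + 0.53070 = 1.3792 bits

H(Y|X) = Σ_x P(x)·H(Y|X=x):
  X=0: P(X=0) = 0.515, P(Y|X=0) = (514/515, 1/515) → H(Y|X=0) = 0.02029
  X=1: P(X=1) = 0.113, P(Y|X=1) = (1, 0) → H(Y|X=1) = 0.00000
  X=2: P(X=2) = 0.372, P(Y|X=2) = (371/372, 1/372) → H(Y|X=2) = 0.02683
H(Y|X) = 0.515·0.02029 + 0.113·0.00000 + 0.372·0.02683 = 0.0204 bits

H(X,Y) = -Σ_{x,y} P(x,y) log₂ P(x,y). Per-cell terms -P(x,y)·log₂P(x,y):
  X=0: 0.49352, 0.00997
  X=1: 0.35545, 0.00000
  X=2: 0.53072, 0.00997
  (cells with P = 0 contribute 0)
Sum of the 6 terms: H(X,Y) = 1.3996 bits

Chain rule check:
  H(X) + H(Y|X) = 1.3792 + 0.0204 = 1.3996 bits
  H(X,Y) = 1.3996 bits
✓ Chain rule verified.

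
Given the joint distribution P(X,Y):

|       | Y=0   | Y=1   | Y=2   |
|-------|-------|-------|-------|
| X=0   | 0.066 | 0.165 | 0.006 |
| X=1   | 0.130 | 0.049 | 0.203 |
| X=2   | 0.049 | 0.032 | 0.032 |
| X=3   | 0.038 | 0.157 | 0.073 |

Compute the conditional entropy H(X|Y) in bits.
1.6316 bits

H(X|Y) = H(X,Y) - H(Y)

H(X,Y) = -Σ_{x,y} P(x,y) log₂ P(x,y). Per-cell terms -P(x,y)·log₂P(x,y):
  X=0: 0.25881, 0.42891, 0.04428
  X=1: 0.38264, 0.21320, 0.46699
  X=2: 0.21320, 0.15891, 0.15891
  X=3: 0.17928, 0.41937, 0.27565
Sum of the 12 terms: H(X,Y) = 3.20015 bits

Marginal of Y (column sums):
  P(Y=0) = 0.066 + 0.130 + 0.049 + 0.038 = 0.283
  P(Y=1) = 0.165 + 0.049 + 0.032 + 0.157 = 0.403
  P(Y=2) = 0.006 + 0.203 + 0.032 + 0.073 = 0.314
H(Y) = -[0.283·log₂(0.283) + 0.403·log₂(0.403) + 0.314·log₂(0.314)]
  = 0.51538 + 0.52839 + 0.52475 = 1.56852 bits

H(X|Y) = H(X,Y) - H(Y) = 3.20015 - 1.56852 = 1.6316 bits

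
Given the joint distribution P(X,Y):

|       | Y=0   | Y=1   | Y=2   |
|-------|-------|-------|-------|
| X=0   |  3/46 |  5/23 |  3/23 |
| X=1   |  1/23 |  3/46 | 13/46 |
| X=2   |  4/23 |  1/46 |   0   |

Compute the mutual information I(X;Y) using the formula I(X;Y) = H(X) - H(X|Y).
0.4350 bits

I(X;Y) = H(X) - H(X|Y)

Marginal of X (row sums):
  P(X=0) = 3/46 + 5/23 + 3/23 = 19/46
  P(X=1) = 1/23 + 3/46 + 13/46 = 9/23
  P(X=2) = 4/23 + 1/46 + 0 = 9/46
H(X) = -[(19/46)·log₂(19/46) + (9/23)·log₂(9/23) + (9/46)·log₂(9/46)]
  = 0.52689 + 0.52968 + 0.46049 = 1.5171 bits

Marginal of Y (column sums):
  P(Y=0) = 3/46 + 1/23 + 4/23 = 13/46
  P(Y=1) = 5/23 + 3/46 + 1/46 = 7/23
  P(Y=2) = 3/23 + 13/46 + 0 = 19/46
H(X|Y) = Σ_y P(y)·H(X|Y=y):
  Y=0: P(Y=0) = 13/46, P(X|Y=0) = (3/13, 2/13, 8/13) → H(X|Y=0) = 1.33468
  Y=1: P(Y=1) = 7/23, P(X|Y=1) = (5/7, 3/14, 1/14) → H(X|Y=1) = 1.09491
  Y=2: P(Y=2) = 19/46, P(X|Y=2) = (6/19, 13/19, 0) → H(X|Y=2) = 0.89974
H(X|Y) = (13/46)·1.33468 + (7/23)·1.09491 + (19/46)·0.89974 = 1.0821 bits

I(X;Y) = H(X) - H(X|Y) = 1.5171 - 1.0821 = 0.4350 bits

Cross-check via I(X;Y) = H(X) + H(Y) - H(X,Y): computing H(Y) from the column sums and H(X,Y) from the 9 cells in the same way gives H(Y) = 1.5644 bits and H(X,Y) = 2.6465 bits, so
I(X;Y) = 1.5171 + 1.5644 - 2.6465 = 0.4350 bits ✓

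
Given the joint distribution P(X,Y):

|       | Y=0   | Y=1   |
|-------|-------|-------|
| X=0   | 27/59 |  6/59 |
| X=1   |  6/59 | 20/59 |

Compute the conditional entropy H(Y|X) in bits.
0.7260 bits

H(Y|X) = H(X,Y) - H(X)

H(X,Y) = -Σ_{x,y} P(x,y) log₂ P(x,y). Per-cell terms -P(x,y)·log₂P(x,y):
  X=0: 0.516092, 0.335357
  X=1: 0.335357, 0.529056
Sum of the 4 terms: H(X,Y) = 1.71586 bits

Marginal of X (row sums):
  P(X=0) = 27/59 + 6/59 = 33/59
  P(X=1) = 6/59 + 20/59 = 26/59
H(X) = -[(33/59)·log₂(33/59) + (26/59)·log₂(26/59)]
  = 0.468851 + 0.520971 = 0.98982 bits

H(Y|X) = H(X,Y) - H(X) = 1.71586 - 0.98982 = 0.7260 bits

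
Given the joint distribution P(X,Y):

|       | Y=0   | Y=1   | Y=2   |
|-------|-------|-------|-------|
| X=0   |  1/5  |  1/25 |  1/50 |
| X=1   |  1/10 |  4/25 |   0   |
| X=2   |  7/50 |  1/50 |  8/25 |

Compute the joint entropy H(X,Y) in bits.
2.5542 bits

H(X,Y) = -Σ_{x,y} P(x,y) log₂ P(x,y). Per-cell terms -P(x,y)·log₂P(x,y):
  X=0: 0.464386, 0.185754, 0.112877
  X=1: 0.332193, 0.423017, 0.000000
  X=2: 0.397110, 0.112877, 0.526034
  (cells with P = 0 contribute 0)
Sum of the 9 terms: H(X,Y) = 2.5542 bits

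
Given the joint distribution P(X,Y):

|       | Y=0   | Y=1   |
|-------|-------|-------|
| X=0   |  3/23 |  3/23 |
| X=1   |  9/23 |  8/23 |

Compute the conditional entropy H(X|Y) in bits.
0.8276 bits

H(X|Y) = H(X,Y) - H(Y)

H(X,Y) = -Σ_{x,y} P(x,y) log₂ P(x,y). Per-cell terms -P(x,y)·log₂P(x,y):
  X=0: 0.3833, 0.3833
  X=1: 0.5297, 0.5299
Sum of the 4 terms: H(X,Y) = 1.8262 bits

Marginal of Y (column sums):
  P(Y=0) = 3/23 + 9/23 = 12/23
  P(Y=1) = 3/23 + 8/23 = 11/23
H(Y) = -[(12/23)·log₂(12/23) + (11/23)·log₂(11/23)]
  = 0.4897 + 0.5089 = 0.9986 bits

H(X|Y) = H(X,Y) - H(Y) = 1.8262 - 0.9986 = 0.8276 bits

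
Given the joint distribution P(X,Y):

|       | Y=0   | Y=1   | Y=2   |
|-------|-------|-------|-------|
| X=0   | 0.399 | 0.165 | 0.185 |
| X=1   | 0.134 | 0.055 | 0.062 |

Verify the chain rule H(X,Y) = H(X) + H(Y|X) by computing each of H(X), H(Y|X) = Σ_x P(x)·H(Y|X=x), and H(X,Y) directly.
H(X) = 0.8129 bits, H(Y|X) = 1.4627 bits, H(X,Y) = 2.2756 bits

Marginal of X (row sums):
  P(X=0) = 0.399 + 0.165 + 0.185 = 0.749
  P(X=1) = 0.134 + 0.055 + 0.062 = 0.251
H(X) = -[0.749·log₂(0.749) + 0.251·log₂(0.251)]
  = 0.3123 + 0.5006 = 0.8129 bits

H(Y|X) = Σ_x P(x)·H(Y|X=x):
  X=0: P(X=0) = 0.749, P(Y|X=0) = (57/107, 165/749, 185/749) → H(Y|X=0) = 1.4631
  X=1: P(X=1) = 0.251, P(Y|X=1) = (134/251, 55/251, 62/251) → H(Y|X=1) = 1.4616
H(Y|X) = 0.749·1.4631 + 0.251·1.4616 = 1.4627 bits

H(X,Y) = -Σ_{x,y} P(x,y) log₂ P(x,y). Per-cell terms -P(x,y)·log₂P(x,y):
  X=0: 0.5289, 0.4289, 0.4504
  X=1: 0.3886, 0.2301, 0.2487
Sum of the 6 terms: H(X,Y) = 2.2756 bits

Chain rule check:
  H(X) + H(Y|X) = 0.8129 + 1.4627 = 2.2756 bits
  H(X,Y) = 2.2756 bits
✓ Chain rule verified.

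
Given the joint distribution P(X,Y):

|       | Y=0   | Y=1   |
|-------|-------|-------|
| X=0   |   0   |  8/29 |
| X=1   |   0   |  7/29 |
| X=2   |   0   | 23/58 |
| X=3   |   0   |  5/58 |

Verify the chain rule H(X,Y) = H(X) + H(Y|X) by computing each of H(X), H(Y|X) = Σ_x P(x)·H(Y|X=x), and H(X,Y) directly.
H(X) = 1.8415 bits, H(Y|X) = 0.0000 bits, H(X,Y) = 1.8415 bits

Marginal of X (row sums):
  P(X=0) = 0 + 8/29 = 8/29
  P(X=1) = 0 + 7/29 = 7/29
  P(X=2) = 0 + 23/58 = 23/58
  P(X=3) = 0 + 5/58 = 5/58
H(X) = -[(8/29)·log₂(8/29) + (7/29)·log₂(7/29) + (23/58)·log₂(23/58) + (5/58)·log₂(5/58)]
  = 0.5125 + 0.4950 + 0.5292 + 0.3048 = 1.8415 bits

H(Y|X) = Σ_x P(x)·H(Y|X=x):
  X=0: P(X=0) = 8/29, P(Y|X=0) = (0, 1) → H(Y|X=0) = 0.0000
  X=1: P(X=1) = 7/29, P(Y|X=1) = (0, 1) → H(Y|X=1) = 0.0000
  X=2: P(X=2) = 23/58, P(Y|X=2) = (0, 1) → H(Y|X=2) = 0.0000
  X=3: P(X=3) = 5/58, P(Y|X=3) = (0, 1) → H(Y|X=3) = 0.0000
H(Y|X) = (8/29)·0.0000 + (7/29)·0.0000 + (23/58)·0.0000 + (5/58)·0.0000 = 0.0000 bits

H(X,Y) = -Σ_{x,y} P(x,y) log₂ P(x,y). Per-cell terms -P(x,y)·log₂P(x,y):
  X=0: 0.0000, 0.5125
  X=1: 0.0000, 0.4950
  X=2: 0.0000, 0.5292
  X=3: 0.0000, 0.3048
  (cells with P = 0 contribute 0)
Sum of the 8 terms: H(X,Y) = 1.8415 bits

Chain rule check:
  H(X) + H(Y|X) = 1.8415 + 0.0000 = 1.8415 bits
  H(X,Y) = 1.8415 bits
✓ Chain rule verified.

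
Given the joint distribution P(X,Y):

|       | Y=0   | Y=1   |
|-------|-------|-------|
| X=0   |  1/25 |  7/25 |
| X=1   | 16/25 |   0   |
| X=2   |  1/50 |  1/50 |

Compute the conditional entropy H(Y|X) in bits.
0.2139 bits

H(Y|X) = H(X,Y) - H(X)

H(X,Y) = -Σ_{x,y} P(x,y) log₂ P(x,y). Per-cell terms -P(x,y)·log₂P(x,y):
  X=0: 0.185754, 0.514220
  X=1: 0.412068, 0.000000
  X=2: 0.112877, 0.112877
  (cells with P = 0 contribute 0)
Sum of the 6 terms: H(X,Y) = 1.33780 bits

Marginal of X (row sums):
  P(X=0) = 1/25 + 7/25 = 8/25
  P(X=1) = 16/25 + 0 = 16/25
  P(X=2) = 1/50 + 1/50 = 1/25
H(X) = -[(8/25)·log₂(8/25) + (16/25)·log₂(16/25) + (1/25)·log₂(1/25)]
  = 0.526034 + 0.412068 + 0.185754 = 1.12386 bits

H(Y|X) = H(X,Y) - H(X) = 1.33780 - 1.12386 = 0.2139 bits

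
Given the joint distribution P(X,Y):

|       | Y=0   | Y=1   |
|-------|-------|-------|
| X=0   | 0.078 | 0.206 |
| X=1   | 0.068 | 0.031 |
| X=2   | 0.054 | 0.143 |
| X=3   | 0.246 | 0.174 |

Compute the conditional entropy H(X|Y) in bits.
1.7495 bits

H(X|Y) = H(X,Y) - H(Y)

H(X,Y) = -Σ_{x,y} P(x,y) log₂ P(x,y). Per-cell terms -P(x,y)·log₂P(x,y):
  X=0: 0.28706980, 0.46953245
  X=1: 0.26372586, 0.15535923
  X=2: 0.22738843, 0.40124555
  X=3: 0.49772437, 0.43897430
Sum of the 8 terms: H(X,Y) = 2.7410200 bits

Marginal of Y (column sums):
  P(Y=0) = 0.078 + 0.068 + 0.054 + 0.246 = 0.446
  P(Y=1) = 0.206 + 0.031 + 0.143 + 0.174 = 0.554
H(Y) = -[0.446·log₂(0.446) + 0.554·log₂(0.554)]
  = 0.51953844 + 0.47203133 = 0.9915698 bits

H(X|Y) = H(X,Y) - H(Y) = 2.7410200 - 0.9915698 = 1.7495 bits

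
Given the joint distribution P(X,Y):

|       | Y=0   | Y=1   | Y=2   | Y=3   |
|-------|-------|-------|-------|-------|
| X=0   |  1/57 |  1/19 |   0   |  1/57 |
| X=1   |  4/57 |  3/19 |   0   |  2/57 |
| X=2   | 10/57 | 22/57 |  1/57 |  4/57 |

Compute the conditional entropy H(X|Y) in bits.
1.2038 bits

H(X|Y) = H(X,Y) - H(Y)

H(X,Y) = -Σ_{x,y} P(x,y) log₂ P(x,y). Per-cell terms -P(x,y)·log₂P(x,y):
  X=0: 0.10233, 0.22358, 0.00000, 0.10233
  X=1: 0.26897, 0.42047, 0.00000, 0.16958
  X=2: 0.44052, 0.53011, 0.10233, 0.26897
  (cells with P = 0 contribute 0)
Sum of the 12 terms: H(X,Y) = 2.6292 bits

Marginal of Y (column sums):
  P(Y=0) = 1/57 + 4/57 + 10/57 = 5/19
  P(Y=1) = 1/19 + 3/19 + 22/57 = 34/57
  P(Y=2) = 0 + 0 + 1/57 = 1/57
  P(Y=3) = 1/57 + 2/57 + 4/57 = 7/57
H(Y) = -[(5/19)·log₂(5/19) + (34/57)·log₂(34/57) + (1/57)·log₂(1/57) + (7/57)·log₂(7/57)]
  = 0.50684 + 0.44464 + 0.10233 + 0.37156 = 1.4254 bits

H(X|Y) = H(X,Y) - H(Y) = 2.6292 - 1.4254 = 1.2038 bits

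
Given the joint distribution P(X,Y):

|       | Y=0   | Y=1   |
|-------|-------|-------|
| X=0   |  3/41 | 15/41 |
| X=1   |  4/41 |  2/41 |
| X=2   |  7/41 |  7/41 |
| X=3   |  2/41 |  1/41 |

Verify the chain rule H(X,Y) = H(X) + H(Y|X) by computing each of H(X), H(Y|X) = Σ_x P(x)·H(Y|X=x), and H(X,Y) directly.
H(X) = 1.7325 bits, H(Y|X) = 0.8284 bits, H(X,Y) = 2.5609 bits

Marginal of X (row sums):
  P(X=0) = 3/41 + 15/41 = 18/41
  P(X=1) = 4/41 + 2/41 = 6/41
  P(X=2) = 7/41 + 7/41 = 14/41
  P(X=3) = 2/41 + 1/41 = 3/41
H(X) = -[(18/41)·log₂(18/41) + (6/41)·log₂(6/41) + (14/41)·log₂(14/41) + (3/41)·log₂(3/41)]
  = 0.52140 + 0.40574 + 0.52934 + 0.27604 = 1.7325 bits

H(Y|X) = Σ_x P(x)·H(Y|X=x):
  X=0: P(X=0) = 18/41, P(Y|X=0) = (1/6, 5/6) → H(Y|X=0) = 0.65002
  X=1: P(X=1) = 6/41, P(Y|X=1) = (2/3, 1/3) → H(Y|X=1) = 0.91830
  X=2: P(X=2) = 14/41, P(Y|X=2) = (1/2, 1/2) → H(Y|X=2) = 1.00000
  X=3: P(X=3) = 3/41, P(Y|X=3) = (2/3, 1/3) → H(Y|X=3) = 0.91830
H(Y|X) = (18/41)·0.65002 + (6/41)·0.91830 + (14/41)·1.00000 + (3/41)·0.91830 = 0.8284 bits

H(X,Y) = -Σ_{x,y} P(x,y) log₂ P(x,y). Per-cell terms -P(x,y)·log₂P(x,y):
  X=0: 0.27604, 0.53073
  X=1: 0.32757, 0.21256
  X=2: 0.43540, 0.43540
  X=3: 0.21256, 0.13067
Sum of the 8 terms: H(X,Y) = 2.5609 bits

Chain rule check:
  H(X) + H(Y|X) = 1.7325 + 0.8284 = 2.5609 bits
  H(X,Y) = 2.5609 bits
✓ Chain rule verified.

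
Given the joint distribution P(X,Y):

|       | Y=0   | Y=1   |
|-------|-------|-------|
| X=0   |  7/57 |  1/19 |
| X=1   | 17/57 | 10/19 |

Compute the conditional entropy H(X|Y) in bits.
0.6211 bits

H(X|Y) = H(X,Y) - H(Y)

H(X,Y) = -Σ_{x,y} P(x,y) log₂ P(x,y). Per-cell terms -P(x,y)·log₂P(x,y):
  X=0: 0.371557, 0.223575
  X=1: 0.520566, 0.487368
Sum of the 4 terms: H(X,Y) = 1.60307 bits

Marginal of Y (column sums):
  P(Y=0) = 7/57 + 17/57 = 8/19
  P(Y=1) = 1/19 + 10/19 = 11/19
H(Y) = -[(8/19)·log₂(8/19) + (11/19)·log₂(11/19)]
  = 0.525443 + 0.456498 = 0.98194 bits

H(X|Y) = H(X,Y) - H(Y) = 1.60307 - 0.98194 = 0.6211 bits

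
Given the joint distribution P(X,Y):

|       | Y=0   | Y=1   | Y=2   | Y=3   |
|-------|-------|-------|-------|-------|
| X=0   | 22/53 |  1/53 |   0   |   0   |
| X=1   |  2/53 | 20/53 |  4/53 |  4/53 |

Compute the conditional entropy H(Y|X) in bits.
0.9189 bits

H(Y|X) = H(X,Y) - H(X)

H(X,Y) = -Σ_{x,y} P(x,y) log₂ P(x,y). Per-cell terms -P(x,y)·log₂P(x,y):
  X=0: 0.52654, 0.10807, 0.00000, 0.00000
  X=1: 0.17841, 0.53056, 0.28135, 0.28135
  (cells with P = 0 contribute 0)
Sum of the 8 terms: H(X,Y) = 1.9063 bits

Marginal of X (row sums):
  P(X=0) = 22/53 + 1/53 + 0 + 0 = 23/53
  P(X=1) = 2/53 + 20/53 + 4/53 + 4/53 = 30/53
H(X) = -[(23/53)·log₂(23/53) + (30/53)·log₂(30/53)]
  = 0.52265 + 0.46473 = 0.9874 bits

H(Y|X) = H(X,Y) - H(X) = 1.9063 - 0.9874 = 0.9189 bits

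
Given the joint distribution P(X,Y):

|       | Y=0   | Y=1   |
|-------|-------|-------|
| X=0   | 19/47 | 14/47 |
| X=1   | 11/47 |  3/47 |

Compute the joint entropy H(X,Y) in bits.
1.7924 bits

H(X,Y) = -Σ_{x,y} P(x,y) log₂ P(x,y). Per-cell terms -P(x,y)·log₂P(x,y):
  X=0: 0.52822, 0.52045
  X=1: 0.49036, 0.25338
Sum of the 4 terms: H(X,Y) = 1.7924 bits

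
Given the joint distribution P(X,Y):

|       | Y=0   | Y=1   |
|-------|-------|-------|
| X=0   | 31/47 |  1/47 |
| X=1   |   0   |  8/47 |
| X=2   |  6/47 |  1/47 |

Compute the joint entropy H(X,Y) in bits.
1.4463 bits

H(X,Y) = -Σ_{x,y} P(x,y) log₂ P(x,y). Per-cell terms -P(x,y)·log₂P(x,y):
  X=0: 0.3960, 0.1182
  X=1: 0.0000, 0.4348
  X=2: 0.3791, 0.1182
  (cells with P = 0 contribute 0)
Sum of the 6 terms: H(X,Y) = 1.4463 bits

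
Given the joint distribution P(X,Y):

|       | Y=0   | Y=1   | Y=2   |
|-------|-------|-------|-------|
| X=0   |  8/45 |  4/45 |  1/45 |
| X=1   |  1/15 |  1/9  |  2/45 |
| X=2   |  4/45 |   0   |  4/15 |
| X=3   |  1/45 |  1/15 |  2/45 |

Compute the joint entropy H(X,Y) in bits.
3.0888 bits

H(X,Y) = -Σ_{x,y} P(x,y) log₂ P(x,y). Per-cell terms -P(x,y)·log₂P(x,y):
  X=0: 0.44300, 0.31039, 0.12204
  X=1: 0.26046, 0.35221, 0.19964
  X=2: 0.31039, 0.00000, 0.50850
  X=3: 0.12204, 0.26046, 0.19964
  (cells with P = 0 contribute 0)
Sum of the 12 terms: H(X,Y) = 3.0888 bits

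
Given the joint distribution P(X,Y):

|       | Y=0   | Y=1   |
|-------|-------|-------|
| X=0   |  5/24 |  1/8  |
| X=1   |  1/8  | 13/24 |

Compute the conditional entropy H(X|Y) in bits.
0.7823 bits

H(X|Y) = H(X,Y) - H(Y)

H(X,Y) = -Σ_{x,y} P(x,y) log₂ P(x,y). Per-cell terms -P(x,y)·log₂P(x,y):
  X=0: 0.4715, 0.3750
  X=1: 0.3750, 0.4791
Sum of the 4 terms: H(X,Y) = 1.7006 bits

Marginal of Y (column sums):
  P(Y=0) = 5/24 + 1/8 = 1/3
  P(Y=1) = 1/8 + 13/24 = 2/3
H(Y) = -[(1/3)·log₂(1/3) + (2/3)·log₂(2/3)]
  = 0.5283 + 0.3900 = 0.9183 bits

H(X|Y) = H(X,Y) - H(Y) = 1.7006 - 0.9183 = 0.7823 bits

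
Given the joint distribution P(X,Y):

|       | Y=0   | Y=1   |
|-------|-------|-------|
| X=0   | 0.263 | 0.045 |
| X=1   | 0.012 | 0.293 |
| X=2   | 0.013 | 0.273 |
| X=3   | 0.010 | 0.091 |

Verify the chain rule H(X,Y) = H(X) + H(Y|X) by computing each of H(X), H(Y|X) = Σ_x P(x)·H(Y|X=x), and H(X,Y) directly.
H(X) = 1.8963 bits, H(Y|X) = 0.3811 bits, H(X,Y) = 2.2775 bits

Marginal of X (row sums):
  P(X=0) = 0.263 + 0.045 = 0.308
  P(X=1) = 0.012 + 0.293 = 0.305
  P(X=2) = 0.013 + 0.273 = 0.286
  P(X=3) = 0.010 + 0.091 = 0.101
H(X) = -[0.308·log₂(0.308) + 0.305·log₂(0.305) + 0.286·log₂(0.286) + 0.101·log₂(0.101)]
  = 0.52329 + 0.52250 + 0.51649 + 0.33406 = 1.8963 bits

H(Y|X) = Σ_x P(x)·H(Y|X=x):
  X=0: P(X=0) = 0.308, P(Y|X=0) = (263/308, 45/308) → H(Y|X=0) = 0.60000
  X=1: P(X=1) = 0.305, P(Y|X=1) = (12/305, 293/305) → H(Y|X=1) = 0.23928
  X=2: P(X=2) = 0.286, P(Y|X=2) = (1/22, 21/22) → H(Y|X=2) = 0.26676
  X=3: P(X=3) = 0.101, P(Y|X=3) = (10/101, 91/101) → H(Y|X=3) = 0.46585
H(Y|X) = 0.308·0.60000 + 0.305·0.23928 + 0.286·0.26676 + 0.101·0.46585 = 0.3811 bits

H(X,Y) = -Σ_{x,y} P(x,y) log₂ P(x,y). Per-cell terms -P(x,y)·log₂P(x,y):
  X=0: 0.50677, 0.20133
  X=1: 0.07657, 0.51891
  X=2: 0.08145, 0.51134
  X=3: 0.06644, 0.31468
Sum of the 8 terms: H(X,Y) = 2.2775 bits

Chain rule check:
  H(X) + H(Y|X) = 1.8963 + 0.3811 = 2.2774 bits
  H(X,Y) = 2.2775 bits
✓ Chain rule verified (Δ = 0.0001 is 4-dp rounding noise: each of the three values was rounded independently).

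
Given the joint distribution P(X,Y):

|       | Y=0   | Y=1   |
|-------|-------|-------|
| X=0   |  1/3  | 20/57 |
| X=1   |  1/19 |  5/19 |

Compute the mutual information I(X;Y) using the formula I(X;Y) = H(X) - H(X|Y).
0.0730 bits

I(X;Y) = H(X) - H(X|Y)

Marginal of X (row sums):
  P(X=0) = 1/3 + 20/57 = 13/19
  P(X=1) = 1/19 + 5/19 = 6/19
H(X) = -[(13/19)·log₂(13/19) + (6/19)·log₂(6/19)]
  = 0.374597 + 0.525147 = 0.89974 bits

Marginal of Y (column sums):
  P(Y=0) = 1/3 + 1/19 = 22/57
  P(Y=1) = 20/57 + 5/19 = 35/57
H(X|Y) = Σ_y P(y)·H(X|Y=y):
  Y=0: P(Y=0) = 22/57, P(X|Y=0) = (19/22, 3/22) → H(X|Y=0) = 0.574636
  Y=1: P(Y=1) = 35/57, P(X|Y=1) = (4/7, 3/7) → H(X|Y=1) = 0.985228
H(X|Y) = (22/57)·0.574636 + (35/57)·0.985228 = 0.82675 bits

I(X;Y) = H(X) - H(X|Y) = 0.89974 - 0.82675 = 0.0730 bits

Cross-check via I(X;Y) = H(X) + H(Y) - H(X,Y): computing H(Y) from the column sums and H(X,Y) from the 4 cells in the same way gives H(Y) = 0.96215 bits and H(X,Y) = 1.78890 bits, so
I(X;Y) = 0.89974 + 0.96215 - 1.78890 = 0.0730 bits ✓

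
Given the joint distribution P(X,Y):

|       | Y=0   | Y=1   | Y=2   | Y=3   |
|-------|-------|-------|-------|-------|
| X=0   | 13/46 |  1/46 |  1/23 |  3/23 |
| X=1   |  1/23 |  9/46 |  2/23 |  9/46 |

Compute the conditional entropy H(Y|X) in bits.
1.6407 bits

H(Y|X) = H(X,Y) - H(X)

H(X,Y) = -Σ_{x,y} P(x,y) log₂ P(x,y). Per-cell terms -P(x,y)·log₂P(x,y):
  X=0: 0.515230, 0.120077, 0.196677, 0.383296
  X=1: 0.196677, 0.460494, 0.306397, 0.460494
Sum of the 8 terms: H(X,Y) = 2.63934 bits

Marginal of X (row sums):
  P(X=0) = 13/46 + 1/46 + 1/23 + 3/23 = 11/23
  P(X=1) = 1/23 + 9/46 + 2/23 + 9/46 = 12/23
H(X) = -[(11/23)·log₂(11/23) + (12/23)·log₂(12/23)]
  = 0.508932 + 0.489704 = 0.99864 bits

H(Y|X) = H(X,Y) - H(X) = 2.63934 - 0.99864 = 1.6407 bits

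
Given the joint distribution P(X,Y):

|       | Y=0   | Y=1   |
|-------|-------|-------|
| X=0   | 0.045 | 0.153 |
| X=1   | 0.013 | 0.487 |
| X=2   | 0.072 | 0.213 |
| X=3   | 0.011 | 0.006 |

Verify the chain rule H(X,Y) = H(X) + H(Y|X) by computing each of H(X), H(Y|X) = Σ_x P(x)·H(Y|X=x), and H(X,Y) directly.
H(X) = 1.5787 bits, H(Y|X) = 0.4884 bits, H(X,Y) = 2.0670 bits

Marginal of X (row sums):
  P(X=0) = 0.045 + 0.153 = 0.198
  P(X=1) = 0.013 + 0.487 = 0.500
  P(X=2) = 0.072 + 0.213 = 0.285
  P(X=3) = 0.011 + 0.006 = 0.017
H(X) = -[0.198·log₂(0.198) + 0.500·log₂(0.500) + 0.285·log₂(0.285) + 0.017·log₂(0.017)]
  = 0.46261 + 0.50000 + 0.51613 + 0.09993 = 1.5787 bits

H(Y|X) = Σ_x P(x)·H(Y|X=x):
  X=0: P(X=0) = 0.198, P(Y|X=0) = (5/22, 17/22) → H(Y|X=0) = 0.77323
  X=1: P(X=1) = 0.500, P(Y|X=1) = (13/500, 487/500) → H(Y|X=1) = 0.17392
  X=2: P(X=2) = 0.285, P(Y|X=2) = (24/95, 71/95) → H(Y|X=2) = 0.81542
  X=3: P(X=3) = 0.017, P(Y|X=3) = (11/17, 6/17) → H(Y|X=3) = 0.93667
H(Y|X) = 0.198·0.77323 + 0.500·0.17392 + 0.285·0.81542 + 0.017·0.93667 = 0.4884 bits

H(X,Y) = -Σ_{x,y} P(x,y) log₂ P(x,y). Per-cell terms -P(x,y)·log₂P(x,y):
  X=0: 0.20133, 0.41438
  X=1: 0.08145, 0.50551
  X=2: 0.27330, 0.47522
  X=3: 0.07157, 0.04428
Sum of the 8 terms: H(X,Y) = 2.0670 bits

Chain rule check:
  H(X) + H(Y|X) = 1.5787 + 0.4884 = 2.0671 bits
  H(X,Y) = 2.0670 bits
✓ Chain rule verified (Δ = 0.0001 is 4-dp rounding noise: each of the three values was rounded independently).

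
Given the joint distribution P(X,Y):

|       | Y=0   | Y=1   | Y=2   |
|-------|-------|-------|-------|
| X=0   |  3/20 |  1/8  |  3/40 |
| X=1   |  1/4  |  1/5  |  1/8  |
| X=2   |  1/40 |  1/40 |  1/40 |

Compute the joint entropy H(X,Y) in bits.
2.8043 bits

H(X,Y) = -Σ_{x,y} P(x,y) log₂ P(x,y). Per-cell terms -P(x,y)·log₂P(x,y):
  X=0: 0.410545, 0.375000, 0.280272
  X=1: 0.500000, 0.464386, 0.375000
  X=2: 0.133048, 0.133048, 0.133048
Sum of the 9 terms: H(X,Y) = 2.8043 bits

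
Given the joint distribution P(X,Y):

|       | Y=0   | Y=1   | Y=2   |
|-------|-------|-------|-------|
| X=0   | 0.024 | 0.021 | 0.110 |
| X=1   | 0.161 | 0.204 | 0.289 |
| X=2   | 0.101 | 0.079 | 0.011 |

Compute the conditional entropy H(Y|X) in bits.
1.4273 bits

H(Y|X) = H(X,Y) - H(X)

H(X,Y) = -Σ_{x,y} P(x,y) log₂ P(x,y). Per-cell terms -P(x,y)·log₂P(x,y):
  X=0: 0.12914, 0.11704, 0.35029
  X=1: 0.42421, 0.46785, 0.51756
  X=2: 0.33406, 0.28930, 0.07157
Sum of the 9 terms: H(X,Y) = 2.7010 bits

Marginal of X (row sums):
  P(X=0) = 0.024 + 0.021 + 0.110 = 0.155
  P(X=1) = 0.161 + 0.204 + 0.289 = 0.654
  P(X=2) = 0.101 + 0.079 + 0.011 = 0.191
H(X) = -[0.155·log₂(0.155) + 0.654·log₂(0.654) + 0.191·log₂(0.191)]
  = 0.41690 + 0.40066 + 0.45618 = 1.2737 bits

H(Y|X) = H(X,Y) - H(X) = 2.7010 - 1.2737 = 1.4273 bits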